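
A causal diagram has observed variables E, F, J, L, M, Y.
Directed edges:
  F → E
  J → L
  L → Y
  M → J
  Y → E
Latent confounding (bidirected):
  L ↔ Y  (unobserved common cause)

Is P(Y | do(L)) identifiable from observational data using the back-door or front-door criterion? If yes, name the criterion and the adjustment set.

desc(L)\{L}={E,Y}; candidates ⊆ {F,J,M}.
L↔Y: latent back-door arc(s) into L.
size 0: {}; under {} L still reaches {E,J,M,Y} ∋ Y.
size 1: {F}, {J}, {M}; under {F} L still reaches {E,J,M,Y} ∋ Y.
size 2: {F,J}, {F,M}, {J,M}; under {F,J} L still reaches {E,Y} ∋ Y.
L↔Y cannot be blocked by any observed set — no back-door set.
No mediator lies on a directed L→…→Y path.
Neither criterion identifies P(Y|do(L)) in this graph.

P(Y|do(L)): not identifiable (no BD/FD set).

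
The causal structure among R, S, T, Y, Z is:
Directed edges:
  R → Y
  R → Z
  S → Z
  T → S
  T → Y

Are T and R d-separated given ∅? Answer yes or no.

Bayes-Ball from T | ∅ reaches {S,Y,Z}.
R ∉ reach(T|∅) ⇒ T ⊥ R | ∅.

Yes — T ⊥ R | ∅.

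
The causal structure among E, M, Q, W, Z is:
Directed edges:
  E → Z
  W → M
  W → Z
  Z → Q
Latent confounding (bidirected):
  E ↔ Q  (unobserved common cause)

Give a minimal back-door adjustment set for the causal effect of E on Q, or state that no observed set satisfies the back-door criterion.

desc(E)\{E}={Q,Z}; candidates ⊆ {M,W}.
E↔Q: latent back-door arc(s) into E.
size 0: {}; under {} E still reaches {Q} ∋ Q.
size 1: {M}, {W}; under {M} E still reaches {Q} ∋ Q.
size 2: {M,W}; under {M,W} E still reaches {Q} ∋ Q.
E↔Q cannot be blocked by any observed set — no back-door set.

E→Q: no observed back-door set.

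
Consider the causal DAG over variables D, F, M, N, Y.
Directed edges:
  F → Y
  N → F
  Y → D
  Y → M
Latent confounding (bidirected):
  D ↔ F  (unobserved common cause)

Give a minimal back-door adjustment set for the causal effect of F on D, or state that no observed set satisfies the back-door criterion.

desc(F)\{F}={D,M,Y}; candidates ⊆ {N}.
F↔D: latent back-door arc(s) into F.
size 0: {}; under {} F still reaches {D,N} ∋ D.
size 1: {N}; under {N} F still reaches {D} ∋ D.
F↔D cannot be blocked by any observed set — no back-door set.

F→D: no observed back-door set.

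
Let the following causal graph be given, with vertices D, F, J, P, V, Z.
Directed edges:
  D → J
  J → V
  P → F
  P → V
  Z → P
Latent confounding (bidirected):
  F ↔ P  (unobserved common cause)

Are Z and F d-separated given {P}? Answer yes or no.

No — Z and F are d-connected given {P}.

Bayes-Ball from Z | {P} reaches {F}.
F ∈ reach(Z|{P}) ⇒ Z ⊥̸ F | {P}.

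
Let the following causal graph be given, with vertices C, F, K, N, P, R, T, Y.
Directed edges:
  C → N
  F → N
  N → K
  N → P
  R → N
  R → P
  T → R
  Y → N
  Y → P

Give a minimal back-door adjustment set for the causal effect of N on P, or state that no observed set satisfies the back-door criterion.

desc(N)\{N}={K,P}; candidates ⊆ {C,F,R,T,Y}.
size 0: {}; under {} N still reaches {C,F,P,R,T,Y} ∋ P.
size 1: {C}, {F}, {R} …(+2); under {C} N still reaches {F,P,R,T,Y} ∋ P.
{R,Y}: N⊥P given {R,Y} in G with N→· removed — back-door holds.

N→P: minimal back-door set {R, Y}.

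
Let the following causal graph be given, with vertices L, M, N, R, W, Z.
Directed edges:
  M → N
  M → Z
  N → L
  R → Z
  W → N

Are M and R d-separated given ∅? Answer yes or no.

Bayes-Ball from M | ∅ reaches {L,N,Z}.
R ∉ reach(M|∅) ⇒ M ⊥ R | ∅.

Yes — M ⊥ R | ∅.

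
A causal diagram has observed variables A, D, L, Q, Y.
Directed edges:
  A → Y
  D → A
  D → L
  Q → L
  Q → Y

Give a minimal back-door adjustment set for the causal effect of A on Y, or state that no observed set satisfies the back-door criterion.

desc(A)\{A}={Y}; candidates ⊆ {D,L,Q}.
∅: A⊥Y given ∅ in G with A→· removed — back-door holds.

A→Y: minimal back-door set ∅.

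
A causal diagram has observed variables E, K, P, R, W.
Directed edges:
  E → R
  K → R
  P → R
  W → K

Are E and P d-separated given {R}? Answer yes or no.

No — E and P are d-connected given {R}.

Bayes-Ball from E | {R} reaches {K,P,W}.
P ∈ reach(E|{R}) ⇒ E ⊥̸ P | {R}.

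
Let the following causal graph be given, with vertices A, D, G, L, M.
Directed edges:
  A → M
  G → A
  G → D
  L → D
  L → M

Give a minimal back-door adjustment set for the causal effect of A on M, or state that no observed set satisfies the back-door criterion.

A→M: minimal back-door set ∅.

desc(A)\{A}={M}; candidates ⊆ {D,G,L}.
∅: A⊥M given ∅ in G with A→· removed — back-door holds.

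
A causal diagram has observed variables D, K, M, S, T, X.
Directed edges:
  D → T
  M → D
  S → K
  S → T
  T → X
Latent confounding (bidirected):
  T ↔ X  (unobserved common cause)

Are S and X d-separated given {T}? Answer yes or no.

Bayes-Ball from S | {T} reaches {D,K,M,X}.
X ∈ reach(S|{T}) ⇒ S ⊥̸ X | {T}.

No — S and X are d-connected given {T}.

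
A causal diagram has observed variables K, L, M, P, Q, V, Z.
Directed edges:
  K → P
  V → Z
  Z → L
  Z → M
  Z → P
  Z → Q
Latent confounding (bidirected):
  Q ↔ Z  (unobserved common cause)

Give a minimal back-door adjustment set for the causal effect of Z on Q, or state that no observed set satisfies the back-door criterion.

Z→Q: no observed back-door set.

desc(Z)\{Z}={L,M,P,Q}; candidates ⊆ {K,V}.
Z↔Q: latent back-door arc(s) into Z.
size 0: {}; under {} Z still reaches {Q,V} ∋ Q.
size 1: {K}, {V}; under {K} Z still reaches {Q,V} ∋ Q.
size 2: {K,V}; under {K,V} Z still reaches {Q} ∋ Q.
Z↔Q cannot be blocked by any observed set — no back-door set.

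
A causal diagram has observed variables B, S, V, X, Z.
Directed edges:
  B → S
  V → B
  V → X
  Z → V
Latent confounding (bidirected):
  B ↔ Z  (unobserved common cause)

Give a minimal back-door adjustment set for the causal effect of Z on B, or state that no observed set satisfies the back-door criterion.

desc(Z)\{Z}={B,S,V,X}; candidates ⊆ {—}.
Z↔B: latent back-door arc(s) into Z.
size 0: {}; under {} Z still reaches {B,S} ∋ B.
Z↔B cannot be blocked by any observed set — no back-door set.

Z→B: no observed back-door set.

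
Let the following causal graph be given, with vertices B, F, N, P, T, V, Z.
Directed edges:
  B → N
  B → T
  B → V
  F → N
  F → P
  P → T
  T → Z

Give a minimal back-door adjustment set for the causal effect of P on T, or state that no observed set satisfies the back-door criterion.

P→T: minimal back-door set ∅.

desc(P)\{P}={T,Z}; candidates ⊆ {B,F,N,V}.
∅: P⊥T given ∅ in G with P→· removed — back-door holds.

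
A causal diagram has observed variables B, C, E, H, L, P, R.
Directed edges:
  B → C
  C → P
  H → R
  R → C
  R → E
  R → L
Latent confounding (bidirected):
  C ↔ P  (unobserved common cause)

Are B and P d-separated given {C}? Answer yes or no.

No — B and P are d-connected given {C}.

Bayes-Ball from B | {C} reaches {E,H,L,P,R}.
P ∈ reach(B|{C}) ⇒ B ⊥̸ P | {C}.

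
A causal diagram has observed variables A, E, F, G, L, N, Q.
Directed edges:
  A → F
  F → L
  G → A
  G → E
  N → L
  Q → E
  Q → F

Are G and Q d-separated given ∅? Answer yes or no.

Bayes-Ball from G | ∅ reaches {A,E,F,L}.
Q ∉ reach(G|∅) ⇒ G ⊥ Q | ∅.

Yes — G ⊥ Q | ∅.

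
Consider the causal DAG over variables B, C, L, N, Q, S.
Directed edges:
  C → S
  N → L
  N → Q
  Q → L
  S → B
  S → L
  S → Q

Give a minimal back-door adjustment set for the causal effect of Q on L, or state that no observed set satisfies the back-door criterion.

Q→L: minimal back-door set {N, S}.

desc(Q)\{Q}={L}; candidates ⊆ {B,C,N,S}.
size 0: {}; under {} Q still reaches {B,C,L,N,S} ∋ L.
size 1: {B}, {C}, {N} …(+1); under {B} Q still reaches {C,L,N,S} ∋ L.
{N,S}: Q⊥L given {N,S} in G with Q→· removed — back-door holds.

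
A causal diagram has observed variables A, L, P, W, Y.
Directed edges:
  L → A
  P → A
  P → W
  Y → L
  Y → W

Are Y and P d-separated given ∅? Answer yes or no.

Bayes-Ball from Y | ∅ reaches {A,L,W}.
P ∉ reach(Y|∅) ⇒ Y ⊥ P | ∅.

Yes — Y ⊥ P | ∅.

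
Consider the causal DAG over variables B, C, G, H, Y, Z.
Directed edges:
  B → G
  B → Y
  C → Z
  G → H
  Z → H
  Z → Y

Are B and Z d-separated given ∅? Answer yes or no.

Bayes-Ball from B | ∅ reaches {G,H,Y}.
Z ∉ reach(B|∅) ⇒ B ⊥ Z | ∅.

Yes — B ⊥ Z | ∅.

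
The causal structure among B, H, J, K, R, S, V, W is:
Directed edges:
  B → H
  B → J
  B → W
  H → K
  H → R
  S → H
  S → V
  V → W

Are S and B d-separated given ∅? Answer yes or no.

Bayes-Ball from S | ∅ reaches {H,K,R,V,W}.
B ∉ reach(S|∅) ⇒ S ⊥ B | ∅.

Yes — S ⊥ B | ∅.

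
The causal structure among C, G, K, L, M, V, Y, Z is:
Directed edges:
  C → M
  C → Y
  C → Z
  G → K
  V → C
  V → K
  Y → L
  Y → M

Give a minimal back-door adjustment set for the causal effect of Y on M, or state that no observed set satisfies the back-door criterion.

desc(Y)\{Y}={L,M}; candidates ⊆ {C,G,K,V,Z}.
size 0: {}; under {} Y still reaches {C,K,M,V,Z} ∋ M.
{C}: Y⊥M given {C} in G with Y→· removed — back-door holds.

Y→M: minimal back-door set {C}.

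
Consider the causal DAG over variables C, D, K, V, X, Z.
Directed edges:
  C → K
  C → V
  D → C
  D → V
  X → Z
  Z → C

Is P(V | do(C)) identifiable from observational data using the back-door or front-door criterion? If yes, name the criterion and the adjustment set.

desc(C)\{C}={K,V}; candidates ⊆ {D,X,Z}.
size 0: {}; under {} C still reaches {D,V,X,Z} ∋ V.
{D}: C⊥V given {D} in G with C→· removed — back-door holds.
P(V|do(C)) = Σ_{D} P(V|C,D)·P(D).

P(V|do(C)): backdoor, adjust for {D}.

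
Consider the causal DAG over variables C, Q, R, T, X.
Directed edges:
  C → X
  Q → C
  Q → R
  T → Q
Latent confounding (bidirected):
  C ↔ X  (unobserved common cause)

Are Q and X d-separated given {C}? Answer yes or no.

No — Q and X are d-connected given {C}.

Bayes-Ball from Q | {C} reaches {R,T,X}.
X ∈ reach(Q|{C}) ⇒ Q ⊥̸ X | {C}.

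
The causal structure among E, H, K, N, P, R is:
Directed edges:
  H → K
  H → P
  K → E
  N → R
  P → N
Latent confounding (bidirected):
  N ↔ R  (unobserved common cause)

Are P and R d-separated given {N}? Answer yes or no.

Bayes-Ball from P | {N} reaches {E,H,K,R}.
R ∈ reach(P|{N}) ⇒ P ⊥̸ R | {N}.

No — P and R are d-connected given {N}.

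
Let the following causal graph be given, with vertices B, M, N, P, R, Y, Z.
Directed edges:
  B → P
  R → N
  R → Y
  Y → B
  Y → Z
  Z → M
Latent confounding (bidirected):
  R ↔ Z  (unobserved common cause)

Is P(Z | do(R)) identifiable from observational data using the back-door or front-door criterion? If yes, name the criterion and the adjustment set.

P(Z|do(R)): frontdoor, adjust for {Y}.

desc(R)\{R}={B,M,N,P,Y,Z}; candidates ⊆ {—}.
R↔Z: latent back-door arc(s) into R.
size 0: {}; under {} R still reaches {M,Z} ∋ Z.
R↔Z cannot be blocked by any observed set — no back-door set.
{Y}: (i) intercepts every directed R→Z path; (ii) no back-door R→{Y}; (iii) {R} blocks every back-door {Y}→Z. Front-door holds.
P(Z|do(R)) = Σ_{Y} P(Y|R) Σ_{R'} P(Z|Y,R')P(R').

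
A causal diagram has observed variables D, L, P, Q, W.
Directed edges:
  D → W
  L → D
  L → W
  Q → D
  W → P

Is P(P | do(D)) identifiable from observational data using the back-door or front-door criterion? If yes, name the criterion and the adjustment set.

desc(D)\{D}={P,W}; candidates ⊆ {L,Q}.
size 0: {}; under {} D still reaches {L,P,Q,W} ∋ P.
{L}: D⊥P given {L} in G with D→· removed — back-door holds.
P(P|do(D)) = Σ_{L} P(P|D,L)·P(L).

P(P|do(D)): backdoor, adjust for {L}.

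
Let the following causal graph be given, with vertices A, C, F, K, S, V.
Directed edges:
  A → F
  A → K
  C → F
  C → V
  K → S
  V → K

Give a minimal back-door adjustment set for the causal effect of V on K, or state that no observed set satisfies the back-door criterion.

desc(V)\{V}={K,S}; candidates ⊆ {A,C,F}.
∅: V⊥K given ∅ in G with V→· removed — back-door holds.

V→K: minimal back-door set ∅.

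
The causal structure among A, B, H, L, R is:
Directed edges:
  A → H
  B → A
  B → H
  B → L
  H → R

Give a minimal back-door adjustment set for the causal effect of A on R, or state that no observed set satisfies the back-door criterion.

A→R: minimal back-door set {B}.

desc(A)\{A}={H,R}; candidates ⊆ {B,L}.
size 0: {}; under {} A still reaches {B,H,L,R} ∋ R.
{B}: A⊥R given {B} in G with A→· removed — back-door holds.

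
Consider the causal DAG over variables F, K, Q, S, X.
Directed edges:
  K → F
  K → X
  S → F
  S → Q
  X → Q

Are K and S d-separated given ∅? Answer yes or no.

Bayes-Ball from K | ∅ reaches {F,Q,X}.
S ∉ reach(K|∅) ⇒ K ⊥ S | ∅.

Yes — K ⊥ S | ∅.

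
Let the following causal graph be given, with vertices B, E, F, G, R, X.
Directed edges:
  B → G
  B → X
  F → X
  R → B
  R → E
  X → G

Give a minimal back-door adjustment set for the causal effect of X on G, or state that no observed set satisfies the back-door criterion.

desc(X)\{X}={G}; candidates ⊆ {B,E,F,R}.
size 0: {}; under {} X still reaches {B,E,F,G,R} ∋ G.
{B}: X⊥G given {B} in G with X→· removed — back-door holds.

X→G: minimal back-door set {B}.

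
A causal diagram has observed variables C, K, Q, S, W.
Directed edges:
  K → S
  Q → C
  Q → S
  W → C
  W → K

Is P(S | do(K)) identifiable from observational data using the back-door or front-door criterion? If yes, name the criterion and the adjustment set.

P(S|do(K)): backdoor, adjust for ∅.

desc(K)\{K}={S}; candidates ⊆ {C,Q,W}.
∅: K⊥S given ∅ in G with K→· removed — back-door holds.
P(S|do(K)) = P(S|K) — no adjustment needed.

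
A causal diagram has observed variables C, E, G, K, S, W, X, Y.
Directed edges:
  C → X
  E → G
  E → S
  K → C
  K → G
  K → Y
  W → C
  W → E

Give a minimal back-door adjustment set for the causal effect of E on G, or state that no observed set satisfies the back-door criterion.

E→G: minimal back-door set ∅.

desc(E)\{E}={G,S}; candidates ⊆ {C,K,W,X,Y}.
∅: E⊥G given ∅ in G with E→· removed — back-door holds.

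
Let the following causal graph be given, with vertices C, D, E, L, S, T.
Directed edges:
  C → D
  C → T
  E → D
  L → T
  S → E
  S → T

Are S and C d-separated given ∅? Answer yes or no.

Yes — S ⊥ C | ∅.

Bayes-Ball from S | ∅ reaches {D,E,T}.
C ∉ reach(S|∅) ⇒ S ⊥ C | ∅.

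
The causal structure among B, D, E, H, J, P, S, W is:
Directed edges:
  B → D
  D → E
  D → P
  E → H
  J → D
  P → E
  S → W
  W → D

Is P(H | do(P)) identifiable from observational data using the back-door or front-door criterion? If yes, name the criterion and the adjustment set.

P(H|do(P)): backdoor, adjust for {D}.

desc(P)\{P}={E,H}; candidates ⊆ {B,D,J,S,W}.
size 0: {}; under {} P still reaches {B,D,E,H,J,S,W} ∋ H.
{D}: P⊥H given {D} in G with P→· removed — back-door holds.
P(H|do(P)) = Σ_{D} P(H|P,D)·P(D).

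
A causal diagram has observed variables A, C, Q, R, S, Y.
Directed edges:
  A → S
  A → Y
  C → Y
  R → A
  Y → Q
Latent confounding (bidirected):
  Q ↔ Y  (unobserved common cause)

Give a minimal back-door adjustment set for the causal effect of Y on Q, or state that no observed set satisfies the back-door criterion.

desc(Y)\{Y}={Q}; candidates ⊆ {A,C,R,S}.
Y↔Q: latent back-door arc(s) into Y.
size 0: {}; under {} Y still reaches {A,C,Q,R,S} ∋ Q.
size 1: {A}, {C}, {R} …(+1); under {A} Y still reaches {C,Q} ∋ Q.
size 2: {A,C}, {A,R}, {A,S} …(+3); under {A,C} Y still reaches {Q} ∋ Q.
Y↔Q cannot be blocked by any observed set — no back-door set.

Y→Q: no observed back-door set.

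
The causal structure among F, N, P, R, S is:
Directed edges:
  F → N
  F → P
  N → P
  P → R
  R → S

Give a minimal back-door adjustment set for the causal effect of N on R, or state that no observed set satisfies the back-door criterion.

desc(N)\{N}={P,R,S}; candidates ⊆ {F}.
size 0: {}; under {} N still reaches {F,P,R,S} ∋ R.
{F}: N⊥R given {F} in G with N→· removed — back-door holds.

N→R: minimal back-door set {F}.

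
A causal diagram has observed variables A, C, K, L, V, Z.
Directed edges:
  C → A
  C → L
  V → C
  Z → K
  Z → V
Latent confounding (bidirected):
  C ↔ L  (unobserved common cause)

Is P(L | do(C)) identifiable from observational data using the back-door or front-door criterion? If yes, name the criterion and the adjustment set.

P(L|do(C)): not identifiable (no BD/FD set).

desc(C)\{C}={A,L}; candidates ⊆ {K,V,Z}.
C↔L: latent back-door arc(s) into C.
size 0: {}; under {} C still reaches {K,L,V,Z} ∋ L.
size 1: {K}, {V}, {Z}; under {K} C still reaches {L,V,Z} ∋ L.
size 2: {K,V}, {K,Z}, {V,Z}; under {K,V} C still reaches {L} ∋ L.
C↔L cannot be blocked by any observed set — no back-door set.
No mediator lies on a directed C→…→L path.
Neither criterion identifies P(L|do(C)) in this graph.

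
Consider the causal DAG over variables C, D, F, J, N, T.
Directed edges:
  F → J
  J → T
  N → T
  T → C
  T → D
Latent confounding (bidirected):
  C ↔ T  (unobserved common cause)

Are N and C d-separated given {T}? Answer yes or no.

No — N and C are d-connected given {T}.

Bayes-Ball from N | {T} reaches {C,F,J}.
C ∈ reach(N|{T}) ⇒ N ⊥̸ C | {T}.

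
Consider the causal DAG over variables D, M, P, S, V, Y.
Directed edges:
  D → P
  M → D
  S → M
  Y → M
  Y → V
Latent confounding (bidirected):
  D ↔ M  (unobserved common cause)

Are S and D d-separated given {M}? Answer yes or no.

Bayes-Ball from S | {M} reaches {D,P,V,Y}.
D ∈ reach(S|{M}) ⇒ S ⊥̸ D | {M}.

No — S and D are d-connected given {M}.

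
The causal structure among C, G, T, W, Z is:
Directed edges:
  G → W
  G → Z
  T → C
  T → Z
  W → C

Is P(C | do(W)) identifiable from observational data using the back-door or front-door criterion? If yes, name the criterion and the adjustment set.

desc(W)\{W}={C}; candidates ⊆ {G,T,Z}.
∅: W⊥C given ∅ in G with W→· removed — back-door holds.
P(C|do(W)) = P(C|W) — no adjustment needed.

P(C|do(W)): backdoor, adjust for ∅.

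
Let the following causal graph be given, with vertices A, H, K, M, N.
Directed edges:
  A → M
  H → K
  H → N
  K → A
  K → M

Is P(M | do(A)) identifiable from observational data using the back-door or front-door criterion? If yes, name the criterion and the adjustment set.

desc(A)\{A}={M}; candidates ⊆ {H,K,N}.
size 0: {}; under {} A still reaches {H,K,M,N} ∋ M.
{K}: A⊥M given {K} in G with A→· removed — back-door holds.
P(M|do(A)) = Σ_{K} P(M|A,K)·P(K).

P(M|do(A)): backdoor, adjust for {K}.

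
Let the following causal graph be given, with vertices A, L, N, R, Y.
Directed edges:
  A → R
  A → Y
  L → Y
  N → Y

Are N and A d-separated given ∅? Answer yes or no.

Yes — N ⊥ A | ∅.

Bayes-Ball from N | ∅ reaches {Y}.
A ∉ reach(N|∅) ⇒ N ⊥ A | ∅.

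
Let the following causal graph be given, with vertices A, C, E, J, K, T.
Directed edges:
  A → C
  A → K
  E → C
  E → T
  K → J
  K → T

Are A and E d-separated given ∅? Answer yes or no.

Yes — A ⊥ E | ∅.

Bayes-Ball from A | ∅ reaches {C,J,K,T}.
E ∉ reach(A|∅) ⇒ A ⊥ E | ∅.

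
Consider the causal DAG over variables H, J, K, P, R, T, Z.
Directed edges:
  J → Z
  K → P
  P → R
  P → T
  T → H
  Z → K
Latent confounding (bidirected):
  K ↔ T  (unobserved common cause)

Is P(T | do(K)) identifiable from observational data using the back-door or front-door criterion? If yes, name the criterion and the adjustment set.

P(T|do(K)): frontdoor, adjust for {P}.

desc(K)\{K}={H,P,R,T}; candidates ⊆ {J,Z}.
K↔T: latent back-door arc(s) into K.
size 0: {}; under {} K still reaches {H,J,T,Z} ∋ T.
size 1: {J}, {Z}; under {J} K still reaches {H,T,Z} ∋ T.
size 2: {J,Z}; under {J,Z} K still reaches {H,T} ∋ T.
K↔T cannot be blocked by any observed set — no back-door set.
{P}: (i) intercepts every directed K→T path; (ii) no back-door K→{P}; (iii) {K} blocks every back-door {P}→T. Front-door holds.
P(T|do(K)) = Σ_{P} P(P|K) Σ_{K'} P(T|P,K')P(K').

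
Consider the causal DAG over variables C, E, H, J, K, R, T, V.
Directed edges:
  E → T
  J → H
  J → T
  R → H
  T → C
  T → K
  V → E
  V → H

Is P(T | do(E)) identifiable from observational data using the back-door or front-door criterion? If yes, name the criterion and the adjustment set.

desc(E)\{E}={C,K,T}; candidates ⊆ {H,J,R,V}.
∅: E⊥T given ∅ in G with E→· removed — back-door holds.
P(T|do(E)) = P(T|E) — no adjustment needed.

P(T|do(E)): backdoor, adjust for ∅.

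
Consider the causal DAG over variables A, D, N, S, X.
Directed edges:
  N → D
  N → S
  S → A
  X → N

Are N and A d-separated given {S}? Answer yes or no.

Yes — N ⊥ A | {S}.

Bayes-Ball from N | {S} reaches {D,X}.
A ∉ reach(N|{S}) ⇒ N ⊥ A | {S}.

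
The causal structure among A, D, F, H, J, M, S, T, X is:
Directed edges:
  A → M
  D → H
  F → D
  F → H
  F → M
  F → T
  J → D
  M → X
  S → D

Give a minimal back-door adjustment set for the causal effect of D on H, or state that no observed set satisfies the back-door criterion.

D→H: minimal back-door set {F}.

desc(D)\{D}={H}; candidates ⊆ {A,F,J,M,S,T,X}.
size 0: {}; under {} D still reaches {F,H,J,M,S,T,X} ∋ H.
{F}: D⊥H given {F} in G with D→· removed — back-door holds.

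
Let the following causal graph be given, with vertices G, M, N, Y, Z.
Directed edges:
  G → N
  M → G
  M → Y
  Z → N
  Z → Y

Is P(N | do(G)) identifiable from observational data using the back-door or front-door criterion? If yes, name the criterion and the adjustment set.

P(N|do(G)): backdoor, adjust for ∅.

desc(G)\{G}={N}; candidates ⊆ {M,Y,Z}.
∅: G⊥N given ∅ in G with G→· removed — back-door holds.
P(N|do(G)) = P(N|G) — no adjustment needed.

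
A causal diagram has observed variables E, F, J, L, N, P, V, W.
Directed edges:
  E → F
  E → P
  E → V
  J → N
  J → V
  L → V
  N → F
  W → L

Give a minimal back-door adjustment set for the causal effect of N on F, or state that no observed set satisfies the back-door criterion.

N→F: minimal back-door set ∅.

desc(N)\{N}={F}; candidates ⊆ {E,J,L,P,V,W}.
∅: N⊥F given ∅ in G with N→· removed — back-door holds.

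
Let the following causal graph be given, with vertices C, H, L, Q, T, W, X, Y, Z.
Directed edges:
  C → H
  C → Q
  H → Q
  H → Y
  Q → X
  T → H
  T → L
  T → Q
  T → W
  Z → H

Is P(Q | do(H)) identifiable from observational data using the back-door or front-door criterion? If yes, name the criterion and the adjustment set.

P(Q|do(H)): backdoor, adjust for {C, T}.

desc(H)\{H}={Q,X,Y}; candidates ⊆ {C,L,T,W,Z}.
size 0: {}; under {} H still reaches {C,L,Q,T,W,X,Z} ∋ Q.
size 1: {C}, {L}, {T} …(+2); under {C} H still reaches {L,Q,T,W,X,Z} ∋ Q.
{C,T}: H⊥Q given {C,T} in G with H→· removed — back-door holds.
P(Q|do(H)) = Σ_{C,T} P(Q|H,C,T)·P(C,T).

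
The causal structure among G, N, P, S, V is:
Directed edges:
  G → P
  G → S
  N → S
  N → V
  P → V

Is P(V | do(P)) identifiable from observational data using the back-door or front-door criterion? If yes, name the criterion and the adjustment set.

P(V|do(P)): backdoor, adjust for ∅.

desc(P)\{P}={V}; candidates ⊆ {G,N,S}.
∅: P⊥V given ∅ in G with P→· removed — back-door holds.
P(V|do(P)) = P(V|P) — no adjustment needed.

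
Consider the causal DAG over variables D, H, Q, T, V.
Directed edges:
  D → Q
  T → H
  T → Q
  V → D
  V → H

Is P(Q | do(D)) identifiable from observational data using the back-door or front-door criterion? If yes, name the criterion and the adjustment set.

desc(D)\{D}={Q}; candidates ⊆ {H,T,V}.
∅: D⊥Q given ∅ in G with D→· removed — back-door holds.
P(Q|do(D)) = P(Q|D) — no adjustment needed.

P(Q|do(D)): backdoor, adjust for ∅.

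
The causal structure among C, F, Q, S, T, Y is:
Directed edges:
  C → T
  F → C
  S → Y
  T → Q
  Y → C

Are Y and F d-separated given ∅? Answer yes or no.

Yes — Y ⊥ F | ∅.

Bayes-Ball from Y | ∅ reaches {C,Q,S,T}.
F ∉ reach(Y|∅) ⇒ Y ⊥ F | ∅.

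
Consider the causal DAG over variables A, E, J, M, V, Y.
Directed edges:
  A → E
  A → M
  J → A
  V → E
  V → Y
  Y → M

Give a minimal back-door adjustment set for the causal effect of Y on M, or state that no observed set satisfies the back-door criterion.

Y→M: minimal back-door set ∅.

desc(Y)\{Y}={M}; candidates ⊆ {A,E,J,V}.
∅: Y⊥M given ∅ in G with Y→· removed — back-door holds.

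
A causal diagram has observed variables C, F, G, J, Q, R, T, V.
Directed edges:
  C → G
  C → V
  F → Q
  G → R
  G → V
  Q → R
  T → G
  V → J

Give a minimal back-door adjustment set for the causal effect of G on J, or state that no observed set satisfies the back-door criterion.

desc(G)\{G}={J,R,V}; candidates ⊆ {C,F,Q,T}.
size 0: {}; under {} G still reaches {C,J,T,V} ∋ J.
{C}: G⊥J given {C} in G with G→· removed — back-door holds.

G→J: minimal back-door set {C}.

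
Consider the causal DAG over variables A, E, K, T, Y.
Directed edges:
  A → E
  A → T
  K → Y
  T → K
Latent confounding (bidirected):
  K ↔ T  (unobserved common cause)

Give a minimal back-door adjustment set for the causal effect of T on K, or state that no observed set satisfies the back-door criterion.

T→K: no observed back-door set.

desc(T)\{T}={K,Y}; candidates ⊆ {A,E}.
T↔K: latent back-door arc(s) into T.
size 0: {}; under {} T still reaches {A,E,K,Y} ∋ K.
size 1: {A}, {E}; under {A} T still reaches {K,Y} ∋ K.
size 2: {A,E}; under {A,E} T still reaches {K,Y} ∋ K.
T↔K cannot be blocked by any observed set — no back-door set.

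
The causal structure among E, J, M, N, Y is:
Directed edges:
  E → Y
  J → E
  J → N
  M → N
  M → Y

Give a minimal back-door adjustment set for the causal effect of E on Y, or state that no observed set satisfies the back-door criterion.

E→Y: minimal back-door set ∅.

desc(E)\{E}={Y}; candidates ⊆ {J,M,N}.
∅: E⊥Y given ∅ in G with E→· removed — back-door holds.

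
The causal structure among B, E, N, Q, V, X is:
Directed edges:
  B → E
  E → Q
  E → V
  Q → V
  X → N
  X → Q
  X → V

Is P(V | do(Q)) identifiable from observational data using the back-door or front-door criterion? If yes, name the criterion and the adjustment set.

desc(Q)\{Q}={V}; candidates ⊆ {B,E,N,X}.
size 0: {}; under {} Q still reaches {B,E,N,V,X} ∋ V.
size 1: {B}, {E}, {N} …(+1); under {B} Q still reaches {E,N,V,X} ∋ V.
{E,X}: Q⊥V given {E,X} in G with Q→· removed — back-door holds.
P(V|do(Q)) = Σ_{E,X} P(V|Q,E,X)·P(E,X).

P(V|do(Q)): backdoor, adjust for {E, X}.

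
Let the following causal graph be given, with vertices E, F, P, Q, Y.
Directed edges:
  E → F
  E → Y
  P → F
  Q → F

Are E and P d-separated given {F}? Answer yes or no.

Bayes-Ball from E | {F} reaches {P,Q,Y}.
P ∈ reach(E|{F}) ⇒ E ⊥̸ P | {F}.

No — E and P are d-connected given {F}.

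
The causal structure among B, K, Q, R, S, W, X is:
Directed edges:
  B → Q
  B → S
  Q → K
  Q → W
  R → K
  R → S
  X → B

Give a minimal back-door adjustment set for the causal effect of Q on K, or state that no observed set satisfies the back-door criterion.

desc(Q)\{Q}={K,W}; candidates ⊆ {B,R,S,X}.
∅: Q⊥K given ∅ in G with Q→· removed — back-door holds.

Q→K: minimal back-door set ∅.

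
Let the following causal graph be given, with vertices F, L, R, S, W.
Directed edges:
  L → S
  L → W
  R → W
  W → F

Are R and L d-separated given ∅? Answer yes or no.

Bayes-Ball from R | ∅ reaches {F,W}.
L ∉ reach(R|∅) ⇒ R ⊥ L | ∅.

Yes — R ⊥ L | ∅.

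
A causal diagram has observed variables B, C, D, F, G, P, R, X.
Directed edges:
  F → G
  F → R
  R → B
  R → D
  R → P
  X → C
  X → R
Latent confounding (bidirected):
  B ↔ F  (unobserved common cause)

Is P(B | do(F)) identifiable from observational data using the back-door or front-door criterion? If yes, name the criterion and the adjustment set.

P(B|do(F)): frontdoor, adjust for {R}.

desc(F)\{F}={B,D,G,P,R}; candidates ⊆ {C,X}.
F↔B: latent back-door arc(s) into F.
size 0: {}; under {} F still reaches {B} ∋ B.
size 1: {C}, {X}; under {C} F still reaches {B} ∋ B.
size 2: {C,X}; under {C,X} F still reaches {B} ∋ B.
F↔B cannot be blocked by any observed set — no back-door set.
{R}: (i) intercepts every directed F→B path; (ii) no back-door F→{R}; (iii) {F} blocks every back-door {R}→B. Front-door holds.
P(B|do(F)) = Σ_{R} P(R|F) Σ_{F'} P(B|R,F')P(F').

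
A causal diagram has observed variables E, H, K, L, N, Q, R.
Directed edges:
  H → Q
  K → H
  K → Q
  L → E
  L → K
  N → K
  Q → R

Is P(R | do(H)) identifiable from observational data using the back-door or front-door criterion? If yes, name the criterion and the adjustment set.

desc(H)\{H}={Q,R}; candidates ⊆ {E,K,L,N}.
size 0: {}; under {} H still reaches {E,K,L,N,Q,R} ∋ R.
{K}: H⊥R given {K} in G with H→· removed — back-door holds.
P(R|do(H)) = Σ_{K} P(R|H,K)·P(K).

P(R|do(H)): backdoor, adjust for {K}.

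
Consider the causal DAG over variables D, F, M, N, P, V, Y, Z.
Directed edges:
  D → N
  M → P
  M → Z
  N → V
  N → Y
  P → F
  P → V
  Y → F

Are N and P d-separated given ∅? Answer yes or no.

Bayes-Ball from N | ∅ reaches {D,F,V,Y}.
P ∉ reach(N|∅) ⇒ N ⊥ P | ∅.

Yes — N ⊥ P | ∅.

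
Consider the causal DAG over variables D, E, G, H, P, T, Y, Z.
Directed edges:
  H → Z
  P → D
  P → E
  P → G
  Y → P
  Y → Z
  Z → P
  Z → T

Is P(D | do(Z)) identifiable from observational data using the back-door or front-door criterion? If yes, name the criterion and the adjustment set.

P(D|do(Z)): backdoor, adjust for {Y}.

desc(Z)\{Z}={D,E,G,P,T}; candidates ⊆ {H,Y}.
size 0: {}; under {} Z still reaches {D,E,G,H,P,Y} ∋ D.
{Y}: Z⊥D given {Y} in G with Z→· removed — back-door holds.
P(D|do(Z)) = Σ_{Y} P(D|Z,Y)·P(Y).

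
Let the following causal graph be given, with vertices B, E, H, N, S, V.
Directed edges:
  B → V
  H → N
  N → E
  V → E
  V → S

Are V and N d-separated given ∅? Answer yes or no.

Yes — V ⊥ N | ∅.

Bayes-Ball from V | ∅ reaches {B,E,S}.
N ∉ reach(V|∅) ⇒ V ⊥ N | ∅.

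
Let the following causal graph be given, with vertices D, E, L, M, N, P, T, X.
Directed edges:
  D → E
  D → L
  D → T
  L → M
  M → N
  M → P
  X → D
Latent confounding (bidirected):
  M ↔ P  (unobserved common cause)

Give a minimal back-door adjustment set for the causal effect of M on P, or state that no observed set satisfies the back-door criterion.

M→P: no observed back-door set.

desc(M)\{M}={N,P}; candidates ⊆ {D,E,L,T,X}.
M↔P: latent back-door arc(s) into M.
size 0: {}; under {} M still reaches {D,E,L,P,T,X} ∋ P.
size 1: {D}, {E}, {L} …(+2); under {D} M still reaches {L,P} ∋ P.
size 2: {D,E}, {D,L}, {D,T} …(+7); under {D,E} M still reaches {L,P} ∋ P.
M↔P cannot be blocked by any observed set — no back-door set.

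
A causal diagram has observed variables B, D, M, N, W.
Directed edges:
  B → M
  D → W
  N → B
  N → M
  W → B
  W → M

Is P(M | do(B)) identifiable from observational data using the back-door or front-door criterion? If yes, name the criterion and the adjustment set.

P(M|do(B)): backdoor, adjust for {N, W}.

desc(B)\{B}={M}; candidates ⊆ {D,N,W}.
size 0: {}; under {} B still reaches {D,M,N,W} ∋ M.
size 1: {D}, {N}, {W}; under {D} B still reaches {M,N,W} ∋ M.
{N,W}: B⊥M given {N,W} in G with B→· removed — back-door holds.
P(M|do(B)) = Σ_{N,W} P(M|B,N,W)·P(N,W).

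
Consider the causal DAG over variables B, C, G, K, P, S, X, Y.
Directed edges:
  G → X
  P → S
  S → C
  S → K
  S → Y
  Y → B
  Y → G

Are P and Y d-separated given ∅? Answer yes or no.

No — P and Y are d-connected given ∅.

Bayes-Ball from P | ∅ reaches {B,C,G,K,S,X,Y}.
Y ∈ reach(P|∅) ⇒ P ⊥̸ Y | ∅.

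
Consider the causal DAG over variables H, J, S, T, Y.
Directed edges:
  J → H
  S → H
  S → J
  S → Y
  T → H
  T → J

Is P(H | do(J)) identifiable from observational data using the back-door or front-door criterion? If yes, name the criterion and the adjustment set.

desc(J)\{J}={H}; candidates ⊆ {S,T,Y}.
size 0: {}; under {} J still reaches {H,S,T,Y} ∋ H.
size 1: {S}, {T}, {Y}; under {S} J still reaches {H,T} ∋ H.
{S,T}: J⊥H given {S,T} in G with J→· removed — back-door holds.
P(H|do(J)) = Σ_{S,T} P(H|J,S,T)·P(S,T).

P(H|do(J)): backdoor, adjust for {S, T}.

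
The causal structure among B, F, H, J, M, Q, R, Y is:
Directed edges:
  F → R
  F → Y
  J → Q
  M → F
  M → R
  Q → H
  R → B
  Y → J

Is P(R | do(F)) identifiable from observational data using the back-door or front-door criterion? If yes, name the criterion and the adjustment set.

desc(F)\{F}={B,H,J,Q,R,Y}; candidates ⊆ {M}.
size 0: {}; under {} F still reaches {B,M,R} ∋ R.
{M}: F⊥R given {M} in G with F→· removed — back-door holds.
P(R|do(F)) = Σ_{M} P(R|F,M)·P(M).

P(R|do(F)): backdoor, adjust for {M}.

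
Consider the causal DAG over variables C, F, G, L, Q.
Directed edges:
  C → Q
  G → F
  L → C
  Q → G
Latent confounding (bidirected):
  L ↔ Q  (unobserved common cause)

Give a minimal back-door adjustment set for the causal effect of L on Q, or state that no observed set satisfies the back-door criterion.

L→Q: no observed back-door set.

desc(L)\{L}={C,F,G,Q}; candidates ⊆ {—}.
L↔Q: latent back-door arc(s) into L.
size 0: {}; under {} L still reaches {F,G,Q} ∋ Q.
L↔Q cannot be blocked by any observed set — no back-door set.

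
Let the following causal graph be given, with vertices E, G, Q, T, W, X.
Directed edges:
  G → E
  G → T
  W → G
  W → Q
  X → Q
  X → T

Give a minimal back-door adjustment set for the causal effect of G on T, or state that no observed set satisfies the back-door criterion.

desc(G)\{G}={E,T}; candidates ⊆ {Q,W,X}.
∅: G⊥T given ∅ in G with G→· removed — back-door holds.

G→T: minimal back-door set ∅.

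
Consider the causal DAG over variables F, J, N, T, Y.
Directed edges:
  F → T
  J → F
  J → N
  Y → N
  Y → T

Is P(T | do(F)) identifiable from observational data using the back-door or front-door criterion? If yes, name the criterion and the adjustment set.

desc(F)\{F}={T}; candidates ⊆ {J,N,Y}.
∅: F⊥T given ∅ in G with F→· removed — back-door holds.
P(T|do(F)) = P(T|F) — no adjustment needed.

P(T|do(F)): backdoor, adjust for ∅.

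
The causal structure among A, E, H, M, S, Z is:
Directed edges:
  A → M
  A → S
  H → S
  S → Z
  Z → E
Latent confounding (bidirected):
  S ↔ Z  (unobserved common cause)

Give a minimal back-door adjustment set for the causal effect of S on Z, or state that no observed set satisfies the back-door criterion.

desc(S)\{S}={E,Z}; candidates ⊆ {A,H,M}.
S↔Z: latent back-door arc(s) into S.
size 0: {}; under {} S still reaches {A,E,H,M,Z} ∋ Z.
size 1: {A}, {H}, {M}; under {A} S still reaches {E,H,Z} ∋ Z.
size 2: {A,H}, {A,M}, {H,M}; under {A,H} S still reaches {E,Z} ∋ Z.
S↔Z cannot be blocked by any observed set — no back-door set.

S→Z: no observed back-door set.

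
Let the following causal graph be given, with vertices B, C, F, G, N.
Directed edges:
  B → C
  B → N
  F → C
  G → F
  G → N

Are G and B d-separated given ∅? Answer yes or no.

Bayes-Ball from G | ∅ reaches {C,F,N}.
B ∉ reach(G|∅) ⇒ G ⊥ B | ∅.

Yes — G ⊥ B | ∅.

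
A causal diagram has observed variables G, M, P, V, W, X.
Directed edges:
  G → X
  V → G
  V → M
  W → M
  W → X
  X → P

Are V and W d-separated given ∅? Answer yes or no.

Yes — V ⊥ W | ∅.

Bayes-Ball from V | ∅ reaches {G,M,P,X}.
W ∉ reach(V|∅) ⇒ V ⊥ W | ∅.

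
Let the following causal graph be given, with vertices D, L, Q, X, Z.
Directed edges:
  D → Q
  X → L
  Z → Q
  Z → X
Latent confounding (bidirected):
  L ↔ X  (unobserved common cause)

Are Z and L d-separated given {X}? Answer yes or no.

No — Z and L are d-connected given {X}.

Bayes-Ball from Z | {X} reaches {L,Q}.
L ∈ reach(Z|{X}) ⇒ Z ⊥̸ L | {X}.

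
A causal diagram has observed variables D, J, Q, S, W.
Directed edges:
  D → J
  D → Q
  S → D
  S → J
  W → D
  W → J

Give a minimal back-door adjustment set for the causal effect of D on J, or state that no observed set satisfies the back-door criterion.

desc(D)\{D}={J,Q}; candidates ⊆ {S,W}.
size 0: {}; under {} D still reaches {J,S,W} ∋ J.
size 1: {S}, {W}; under {S} D still reaches {J,W} ∋ J.
{S,W}: D⊥J given {S,W} in G with D→· removed — back-door holds.

D→J: minimal back-door set {S, W}.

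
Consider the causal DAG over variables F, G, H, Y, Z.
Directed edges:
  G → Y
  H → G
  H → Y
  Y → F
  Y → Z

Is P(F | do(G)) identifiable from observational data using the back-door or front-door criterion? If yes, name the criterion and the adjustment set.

P(F|do(G)): backdoor, adjust for {H}.

desc(G)\{G}={F,Y,Z}; candidates ⊆ {H}.
size 0: {}; under {} G still reaches {F,H,Y,Z} ∋ F.
{H}: G⊥F given {H} in G with G→· removed — back-door holds.
P(F|do(G)) = Σ_{H} P(F|G,H)·P(H).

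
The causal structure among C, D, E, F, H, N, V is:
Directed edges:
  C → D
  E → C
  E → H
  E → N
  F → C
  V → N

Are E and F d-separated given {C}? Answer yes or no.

No — E and F are d-connected given {C}.

Bayes-Ball from E | {C} reaches {F,H,N}.
F ∈ reach(E|{C}) ⇒ E ⊥̸ F | {C}.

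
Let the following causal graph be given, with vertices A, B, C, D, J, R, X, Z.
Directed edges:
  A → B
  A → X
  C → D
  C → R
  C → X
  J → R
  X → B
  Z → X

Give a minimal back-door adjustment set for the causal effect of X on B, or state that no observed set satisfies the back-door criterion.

desc(X)\{X}={B}; candidates ⊆ {A,C,D,J,R,Z}.
size 0: {}; under {} X still reaches {A,B,C,D,R,Z} ∋ B.
{A}: X⊥B given {A} in G with X→· removed — back-door holds.

X→B: minimal back-door set {A}.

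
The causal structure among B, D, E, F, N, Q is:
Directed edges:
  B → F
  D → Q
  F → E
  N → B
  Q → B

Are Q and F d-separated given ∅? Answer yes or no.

No — Q and F are d-connected given ∅.

Bayes-Ball from Q | ∅ reaches {B,D,E,F}.
F ∈ reach(Q|∅) ⇒ Q ⊥̸ F | ∅.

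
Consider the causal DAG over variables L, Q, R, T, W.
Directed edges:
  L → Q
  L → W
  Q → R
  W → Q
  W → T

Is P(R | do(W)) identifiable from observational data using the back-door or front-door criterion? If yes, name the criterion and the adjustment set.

P(R|do(W)): backdoor, adjust for {L}.

desc(W)\{W}={Q,R,T}; candidates ⊆ {L}.
size 0: {}; under {} W still reaches {L,Q,R} ∋ R.
{L}: W⊥R given {L} in G with W→· removed — back-door holds.
P(R|do(W)) = Σ_{L} P(R|W,L)·P(L).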